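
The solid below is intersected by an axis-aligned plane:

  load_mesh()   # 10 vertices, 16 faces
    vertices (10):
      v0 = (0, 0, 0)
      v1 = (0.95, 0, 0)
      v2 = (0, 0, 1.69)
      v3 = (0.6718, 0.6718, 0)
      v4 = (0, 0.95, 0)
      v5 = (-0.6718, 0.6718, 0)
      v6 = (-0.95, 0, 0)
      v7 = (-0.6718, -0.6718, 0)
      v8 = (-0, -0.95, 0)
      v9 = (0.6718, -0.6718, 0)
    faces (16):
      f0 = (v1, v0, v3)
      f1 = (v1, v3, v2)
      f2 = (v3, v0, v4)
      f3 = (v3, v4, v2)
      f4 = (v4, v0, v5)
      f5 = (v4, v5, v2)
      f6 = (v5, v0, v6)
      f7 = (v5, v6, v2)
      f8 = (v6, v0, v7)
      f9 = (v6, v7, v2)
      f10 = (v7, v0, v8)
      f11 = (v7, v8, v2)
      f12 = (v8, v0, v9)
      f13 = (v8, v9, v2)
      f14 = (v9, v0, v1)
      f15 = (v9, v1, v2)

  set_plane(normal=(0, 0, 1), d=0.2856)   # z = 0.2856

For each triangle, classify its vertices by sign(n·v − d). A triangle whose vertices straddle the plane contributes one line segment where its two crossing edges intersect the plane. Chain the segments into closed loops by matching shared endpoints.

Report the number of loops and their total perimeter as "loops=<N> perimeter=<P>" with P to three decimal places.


Straddling triangles (8 of 16):
  (v1,v3,v2) [--+] → (0.55827, 0.55827, 0.2856)–(0.789456, 0, 0.2856)  len=0.6042
  (v3,v4,v2) [--+] → (0, 0.789456, 0.2856)–(0.55827, 0.55827, 0.2856)  len=0.6042
  (v4,v5,v2) [--+] → (-0.55827, 0.55827, 0.2856)–(0, 0.789456, 0.2856)  len=0.6042
  (v5,v6,v2) [--+] → (-0.789456, 0, 0.2856)–(-0.55827, 0.55827, 0.2856)  len=0.6042
  (v6,v7,v2) [--+] → (-0.55827, -0.55827, 0.2856)–(-0.789456, 0, 0.2856)  len=0.6042
  (v7,v8,v2) [--+] → (0, -0.789456, 0.2856)–(-0.55827, -0.55827, 0.2856)  len=0.6042
  (v8,v9,v2) [--+] → (0.55827, -0.55827, 0.2856)–(0, -0.789456, 0.2856)  len=0.6042
  (v9,v1,v2) [--+] → (0.789456, 0, 0.2856)–(0.55827, -0.55827, 0.2856)  len=0.6042

Chained into 1 loop(s):
  loop 1: 8 segments, perimeter = 4.8340
Total perimeter = 4.834

loops=1 perimeter=4.834


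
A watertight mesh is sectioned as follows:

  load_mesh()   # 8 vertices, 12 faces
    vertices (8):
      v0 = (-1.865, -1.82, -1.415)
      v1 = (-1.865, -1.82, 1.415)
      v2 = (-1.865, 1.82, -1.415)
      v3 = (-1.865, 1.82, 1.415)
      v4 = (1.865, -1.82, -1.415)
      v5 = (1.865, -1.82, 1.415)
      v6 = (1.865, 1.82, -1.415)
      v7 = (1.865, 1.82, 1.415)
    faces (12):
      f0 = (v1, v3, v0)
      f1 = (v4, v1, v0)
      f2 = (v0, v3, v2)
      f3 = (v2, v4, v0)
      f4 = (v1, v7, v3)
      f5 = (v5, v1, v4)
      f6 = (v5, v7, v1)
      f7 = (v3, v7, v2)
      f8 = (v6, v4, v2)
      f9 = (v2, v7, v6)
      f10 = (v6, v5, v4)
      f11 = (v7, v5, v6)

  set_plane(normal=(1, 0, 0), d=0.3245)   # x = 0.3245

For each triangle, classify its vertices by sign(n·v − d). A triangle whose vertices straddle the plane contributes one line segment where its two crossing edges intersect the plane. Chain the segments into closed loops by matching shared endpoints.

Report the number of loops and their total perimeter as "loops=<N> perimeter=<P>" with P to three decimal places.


Straddling triangles (8 of 12):
  (v4,v1,v0) [+--] → (0.3245, -1.82, -0.246202)–(0.3245, -1.82, -1.415)  len=1.1688
  (v2,v4,v0) [-+-] → (0.3245, -0.31667, -1.415)–(0.3245, -1.82, -1.415)  len=1.5033
  (v1,v7,v3) [-+-] → (0.3245, 0.31667, 1.415)–(0.3245, 1.82, 1.415)  len=1.5033
  (v5,v1,v4) [+-+] → (0.3245, -1.82, 1.415)–(0.3245, -1.82, -0.246202)  len=1.6612
  (v5,v7,v1) [++-] → (0.3245, 0.31667, 1.415)–(0.3245, -1.82, 1.415)  len=2.1367
  (v3,v7,v2) [-+-] → (0.3245, 1.82, 1.415)–(0.3245, 1.82, 0.246202)  len=1.1688
  (v6,v4,v2) [++-] → (0.3245, -0.31667, -1.415)–(0.3245, 1.82, -1.415)  len=2.1367
  (v2,v7,v6) [-++] → (0.3245, 1.82, 0.246202)–(0.3245, 1.82, -1.415)  len=1.6612

Chained into 1 loop(s):
  loop 1: 8 segments, perimeter = 12.9400
Total perimeter = 12.940

loops=1 perimeter=12.940


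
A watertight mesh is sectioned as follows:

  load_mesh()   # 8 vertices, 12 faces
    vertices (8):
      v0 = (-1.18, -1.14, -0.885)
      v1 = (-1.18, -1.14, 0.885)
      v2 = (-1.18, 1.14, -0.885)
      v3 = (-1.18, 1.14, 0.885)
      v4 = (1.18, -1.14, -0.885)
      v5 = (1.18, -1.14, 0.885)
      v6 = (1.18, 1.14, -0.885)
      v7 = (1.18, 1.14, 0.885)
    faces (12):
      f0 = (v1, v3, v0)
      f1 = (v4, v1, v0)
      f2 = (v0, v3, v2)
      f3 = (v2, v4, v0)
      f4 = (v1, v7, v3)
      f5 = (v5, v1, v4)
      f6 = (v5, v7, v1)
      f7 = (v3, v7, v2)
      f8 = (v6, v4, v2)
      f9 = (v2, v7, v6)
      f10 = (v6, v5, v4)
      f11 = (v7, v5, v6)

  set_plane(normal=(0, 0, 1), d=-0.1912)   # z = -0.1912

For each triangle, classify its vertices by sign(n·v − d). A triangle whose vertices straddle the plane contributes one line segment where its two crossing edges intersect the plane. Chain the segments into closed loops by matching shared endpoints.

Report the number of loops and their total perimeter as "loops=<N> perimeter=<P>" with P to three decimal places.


loops=1 perimeter=9.280

Straddling triangles (8 of 12):
  (v1,v3,v0) [++-] → (-1.18, -0.246292, -0.1912)–(-1.18, -1.14, -0.1912)  len=0.8937
  (v4,v1,v0) [-+-] → (0.254933, -1.14, -0.1912)–(-1.18, -1.14, -0.1912)  len=1.4349
  (v0,v3,v2) [-+-] → (-1.18, -0.246292, -0.1912)–(-1.18, 1.14, -0.1912)  len=1.3863
  (v5,v1,v4) [++-] → (0.254933, -1.14, -0.1912)–(1.18, -1.14, -0.1912)  len=0.9251
  (v3,v7,v2) [++-] → (-0.254933, 1.14, -0.1912)–(-1.18, 1.14, -0.1912)  len=0.9251
  (v2,v7,v6) [-+-] → (-0.254933, 1.14, -0.1912)–(1.18, 1.14, -0.1912)  len=1.4349
  (v6,v5,v4) [-+-] → (1.18, 0.246292, -0.1912)–(1.18, -1.14, -0.1912)  len=1.3863
  (v7,v5,v6) [++-] → (1.18, 0.246292, -0.1912)–(1.18, 1.14, -0.1912)  len=0.8937

Chained into 1 loop(s):
  loop 1: 8 segments, perimeter = 9.2800
Total perimeter = 9.280


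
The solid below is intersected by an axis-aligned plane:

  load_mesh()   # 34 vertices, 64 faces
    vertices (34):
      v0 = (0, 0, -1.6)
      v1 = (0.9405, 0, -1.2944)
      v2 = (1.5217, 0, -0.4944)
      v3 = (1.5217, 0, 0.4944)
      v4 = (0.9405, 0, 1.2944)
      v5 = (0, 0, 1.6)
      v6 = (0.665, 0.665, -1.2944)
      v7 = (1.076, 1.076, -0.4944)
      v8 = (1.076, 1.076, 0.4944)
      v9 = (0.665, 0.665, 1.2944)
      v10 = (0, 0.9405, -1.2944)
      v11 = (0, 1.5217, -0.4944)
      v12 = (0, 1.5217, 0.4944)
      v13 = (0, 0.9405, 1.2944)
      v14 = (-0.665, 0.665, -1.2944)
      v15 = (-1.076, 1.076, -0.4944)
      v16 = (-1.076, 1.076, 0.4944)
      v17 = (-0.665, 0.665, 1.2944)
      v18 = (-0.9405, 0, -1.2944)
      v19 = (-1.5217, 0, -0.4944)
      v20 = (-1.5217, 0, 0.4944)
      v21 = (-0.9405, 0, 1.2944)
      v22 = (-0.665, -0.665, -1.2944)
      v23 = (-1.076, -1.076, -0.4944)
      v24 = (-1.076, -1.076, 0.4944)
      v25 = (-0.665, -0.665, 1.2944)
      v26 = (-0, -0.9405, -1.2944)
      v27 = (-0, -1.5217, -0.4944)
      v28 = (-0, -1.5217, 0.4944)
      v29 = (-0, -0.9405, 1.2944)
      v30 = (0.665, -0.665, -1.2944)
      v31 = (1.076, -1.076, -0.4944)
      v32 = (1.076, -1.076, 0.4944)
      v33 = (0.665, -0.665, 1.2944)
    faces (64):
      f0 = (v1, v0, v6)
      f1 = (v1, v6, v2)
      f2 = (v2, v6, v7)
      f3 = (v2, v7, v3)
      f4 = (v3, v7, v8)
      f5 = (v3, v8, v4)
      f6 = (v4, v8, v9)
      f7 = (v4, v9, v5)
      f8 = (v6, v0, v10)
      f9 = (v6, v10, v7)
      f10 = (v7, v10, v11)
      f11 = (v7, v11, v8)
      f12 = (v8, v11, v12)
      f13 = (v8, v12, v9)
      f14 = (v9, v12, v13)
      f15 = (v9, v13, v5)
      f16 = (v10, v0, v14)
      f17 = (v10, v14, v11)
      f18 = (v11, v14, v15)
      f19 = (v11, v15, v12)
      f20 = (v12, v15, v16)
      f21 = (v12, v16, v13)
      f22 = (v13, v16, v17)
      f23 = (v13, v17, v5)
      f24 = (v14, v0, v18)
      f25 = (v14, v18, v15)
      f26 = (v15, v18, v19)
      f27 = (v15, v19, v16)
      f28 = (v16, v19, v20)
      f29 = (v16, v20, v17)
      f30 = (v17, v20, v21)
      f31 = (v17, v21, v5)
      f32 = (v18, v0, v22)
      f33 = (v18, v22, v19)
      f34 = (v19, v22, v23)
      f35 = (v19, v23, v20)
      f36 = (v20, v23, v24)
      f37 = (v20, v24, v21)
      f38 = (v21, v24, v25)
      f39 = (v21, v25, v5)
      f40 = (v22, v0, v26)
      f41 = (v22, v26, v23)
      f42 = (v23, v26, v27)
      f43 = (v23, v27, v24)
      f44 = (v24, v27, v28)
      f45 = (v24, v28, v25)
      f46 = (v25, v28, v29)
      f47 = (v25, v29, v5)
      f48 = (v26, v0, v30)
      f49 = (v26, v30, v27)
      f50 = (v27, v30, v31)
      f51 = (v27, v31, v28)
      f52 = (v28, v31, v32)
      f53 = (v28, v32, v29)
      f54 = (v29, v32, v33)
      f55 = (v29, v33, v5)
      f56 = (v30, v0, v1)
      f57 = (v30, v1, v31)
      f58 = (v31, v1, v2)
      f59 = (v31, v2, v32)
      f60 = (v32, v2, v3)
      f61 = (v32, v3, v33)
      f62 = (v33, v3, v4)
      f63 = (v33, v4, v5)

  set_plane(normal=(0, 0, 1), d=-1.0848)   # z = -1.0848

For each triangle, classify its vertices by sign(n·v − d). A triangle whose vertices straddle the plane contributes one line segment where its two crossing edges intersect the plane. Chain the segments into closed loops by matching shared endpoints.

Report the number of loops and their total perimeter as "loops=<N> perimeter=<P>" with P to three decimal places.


Straddling triangles (16 of 64):
  (v1,v6,v2) [--+] → (0.889455, 0.49077, -1.0848)–(1.09277, 0, -1.0848)  len=0.5312
  (v2,v6,v7) [+-+] → (0.889455, 0.49077, -1.0848)–(0.772682, 0.772682, -1.0848)  len=0.3051
  (v6,v10,v7) [--+] → (0.281912, 0.976001, -1.0848)–(0.772682, 0.772682, -1.0848)  len=0.5312
  (v7,v10,v11) [+-+] → (0.281912, 0.976001, -1.0848)–(0, 1.09277, -1.0848)  len=0.3051
  (v10,v14,v11) [--+] → (-0.49077, 0.889455, -1.0848)–(0, 1.09277, -1.0848)  len=0.5312
  (v11,v14,v15) [+-+] → (-0.49077, 0.889455, -1.0848)–(-0.772682, 0.772682, -1.0848)  len=0.3051
  (v14,v18,v15) [--+] → (-0.976001, 0.281912, -1.0848)–(-0.772682, 0.772682, -1.0848)  len=0.5312
  (v15,v18,v19) [+-+] → (-0.976001, 0.281912, -1.0848)–(-1.09277, 0, -1.0848)  len=0.3051
  (v18,v22,v19) [--+] → (-0.889455, -0.49077, -1.0848)–(-1.09277, 0, -1.0848)  len=0.5312
  (v19,v22,v23) [+-+] → (-0.889455, -0.49077, -1.0848)–(-0.772682, -0.772682, -1.0848)  len=0.3051
  (v22,v26,v23) [--+] → (-0.281912, -0.976001, -1.0848)–(-0.772682, -0.772682, -1.0848)  len=0.5312
  (v23,v26,v27) [+-+] → (-0.281912, -0.976001, -1.0848)–(0, -1.09277, -1.0848)  len=0.3051
  (v26,v30,v27) [--+] → (0.49077, -0.889455, -1.0848)–(0, -1.09277, -1.0848)  len=0.5312
  (v27,v30,v31) [+-+] → (0.49077, -0.889455, -1.0848)–(0.772682, -0.772682, -1.0848)  len=0.3051
  (v30,v1,v31) [--+] → (0.976001, -0.281912, -1.0848)–(0.772682, -0.772682, -1.0848)  len=0.5312
  (v31,v1,v2) [+-+] → (0.976001, -0.281912, -1.0848)–(1.09277, 0, -1.0848)  len=0.3051

Chained into 1 loop(s):
  loop 1: 16 segments, perimeter = 6.6909
Total perimeter = 6.691

loops=1 perimeter=6.691


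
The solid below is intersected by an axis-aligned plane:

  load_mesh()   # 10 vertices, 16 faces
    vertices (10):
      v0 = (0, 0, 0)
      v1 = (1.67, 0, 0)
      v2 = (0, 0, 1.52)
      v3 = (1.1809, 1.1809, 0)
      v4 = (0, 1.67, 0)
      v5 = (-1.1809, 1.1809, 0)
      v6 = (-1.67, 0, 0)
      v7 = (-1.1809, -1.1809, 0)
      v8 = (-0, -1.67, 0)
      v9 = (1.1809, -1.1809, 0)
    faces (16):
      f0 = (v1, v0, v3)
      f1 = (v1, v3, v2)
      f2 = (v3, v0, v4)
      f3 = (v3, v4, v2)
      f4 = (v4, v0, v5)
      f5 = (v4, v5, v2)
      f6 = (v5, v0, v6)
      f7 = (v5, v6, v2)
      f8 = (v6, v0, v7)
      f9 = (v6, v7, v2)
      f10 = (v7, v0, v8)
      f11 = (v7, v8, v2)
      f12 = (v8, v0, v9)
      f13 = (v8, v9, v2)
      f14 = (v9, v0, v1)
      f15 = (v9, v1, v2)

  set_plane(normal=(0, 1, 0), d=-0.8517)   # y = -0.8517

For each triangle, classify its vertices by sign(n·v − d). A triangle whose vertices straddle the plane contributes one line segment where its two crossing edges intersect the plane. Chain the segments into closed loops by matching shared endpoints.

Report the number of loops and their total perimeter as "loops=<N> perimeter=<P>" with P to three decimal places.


loops=1 perimeter=5.714

Straddling triangles (8 of 16):
  (v6,v0,v7) [++-] → (-0.8517, -0.8517, 0)–(-1.31725, -0.8517, 0)  len=0.4655
  (v6,v7,v2) [+-+] → (-1.31725, -0.8517, 0)–(-0.8517, -0.8517, 0.423731)  len=0.6295
  (v7,v0,v8) [-+-] → (-0.8517, -0.8517, 0)–(0, -0.8517, 0)  len=0.8517
  (v7,v8,v2) [--+] → (0, -0.8517, 0.7448)–(-0.8517, -0.8517, 0.423731)  len=0.9102
  (v8,v0,v9) [-+-] → (0, -0.8517, 0)–(0.8517, -0.8517, 0)  len=0.8517
  (v8,v9,v2) [--+] → (0.8517, -0.8517, 0.423731)–(0, -0.8517, 0.7448)  len=0.9102
  (v9,v0,v1) [-++] → (0.8517, -0.8517, 0)–(1.31725, -0.8517, 0)  len=0.4655
  (v9,v1,v2) [-++] → (1.31725, -0.8517, 0)–(0.8517, -0.8517, 0.423731)  len=0.6295

Chained into 1 loop(s):
  loop 1: 8 segments, perimeter = 5.7139
Total perimeter = 5.714


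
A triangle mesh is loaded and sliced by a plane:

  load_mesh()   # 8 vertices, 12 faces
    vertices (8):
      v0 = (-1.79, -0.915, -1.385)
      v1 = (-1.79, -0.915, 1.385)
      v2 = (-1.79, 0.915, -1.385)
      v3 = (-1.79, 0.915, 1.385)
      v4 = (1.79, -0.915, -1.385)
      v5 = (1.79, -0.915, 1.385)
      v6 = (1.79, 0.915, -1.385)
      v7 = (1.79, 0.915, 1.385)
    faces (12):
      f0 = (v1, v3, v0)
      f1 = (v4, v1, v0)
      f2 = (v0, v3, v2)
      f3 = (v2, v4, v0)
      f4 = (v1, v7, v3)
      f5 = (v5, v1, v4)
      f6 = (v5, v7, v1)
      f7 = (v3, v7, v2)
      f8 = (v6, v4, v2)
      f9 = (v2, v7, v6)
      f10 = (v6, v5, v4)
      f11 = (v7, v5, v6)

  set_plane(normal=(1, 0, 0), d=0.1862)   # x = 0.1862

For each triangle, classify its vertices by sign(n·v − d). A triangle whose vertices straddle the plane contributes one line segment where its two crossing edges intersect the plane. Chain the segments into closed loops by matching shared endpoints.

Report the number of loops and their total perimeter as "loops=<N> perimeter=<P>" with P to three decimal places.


loops=1 perimeter=9.200

Straddling triangles (8 of 12):
  (v4,v1,v0) [+--] → (0.1862, -0.915, -0.144071)–(0.1862, -0.915, -1.385)  len=1.2409
  (v2,v4,v0) [-+-] → (0.1862, -0.0951804, -1.385)–(0.1862, -0.915, -1.385)  len=0.8198
  (v1,v7,v3) [-+-] → (0.1862, 0.0951804, 1.385)–(0.1862, 0.915, 1.385)  len=0.8198
  (v5,v1,v4) [+-+] → (0.1862, -0.915, 1.385)–(0.1862, -0.915, -0.144071)  len=1.5291
  (v5,v7,v1) [++-] → (0.1862, 0.0951804, 1.385)–(0.1862, -0.915, 1.385)  len=1.0102
  (v3,v7,v2) [-+-] → (0.1862, 0.915, 1.385)–(0.1862, 0.915, 0.144071)  len=1.2409
  (v6,v4,v2) [++-] → (0.1862, -0.0951804, -1.385)–(0.1862, 0.915, -1.385)  len=1.0102
  (v2,v7,v6) [-++] → (0.1862, 0.915, 0.144071)–(0.1862, 0.915, -1.385)  len=1.5291

Chained into 1 loop(s):
  loop 1: 8 segments, perimeter = 9.2000
Total perimeter = 9.200


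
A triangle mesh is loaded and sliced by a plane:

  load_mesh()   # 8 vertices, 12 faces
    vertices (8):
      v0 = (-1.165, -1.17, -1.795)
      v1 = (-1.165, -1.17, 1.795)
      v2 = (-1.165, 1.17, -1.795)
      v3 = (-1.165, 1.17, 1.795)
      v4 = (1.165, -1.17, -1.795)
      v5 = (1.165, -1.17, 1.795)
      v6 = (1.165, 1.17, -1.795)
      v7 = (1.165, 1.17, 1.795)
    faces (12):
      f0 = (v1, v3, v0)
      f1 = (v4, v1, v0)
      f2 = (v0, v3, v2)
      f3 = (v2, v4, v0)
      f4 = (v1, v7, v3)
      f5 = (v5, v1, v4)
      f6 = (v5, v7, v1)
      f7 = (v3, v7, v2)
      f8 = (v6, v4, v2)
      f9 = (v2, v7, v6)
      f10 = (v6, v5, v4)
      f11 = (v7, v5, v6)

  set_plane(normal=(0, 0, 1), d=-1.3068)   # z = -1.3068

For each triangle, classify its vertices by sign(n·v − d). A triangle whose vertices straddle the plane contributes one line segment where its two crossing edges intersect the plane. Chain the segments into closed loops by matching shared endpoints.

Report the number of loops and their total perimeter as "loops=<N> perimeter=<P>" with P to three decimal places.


Straddling triangles (8 of 12):
  (v1,v3,v0) [++-] → (-1.165, -0.851786, -1.3068)–(-1.165, -1.17, -1.3068)  len=0.3182
  (v4,v1,v0) [-+-] → (0.848146, -1.17, -1.3068)–(-1.165, -1.17, -1.3068)  len=2.0131
  (v0,v3,v2) [-+-] → (-1.165, -0.851786, -1.3068)–(-1.165, 1.17, -1.3068)  len=2.0218
  (v5,v1,v4) [++-] → (0.848146, -1.17, -1.3068)–(1.165, -1.17, -1.3068)  len=0.3169
  (v3,v7,v2) [++-] → (-0.848146, 1.17, -1.3068)–(-1.165, 1.17, -1.3068)  len=0.3169
  (v2,v7,v6) [-+-] → (-0.848146, 1.17, -1.3068)–(1.165, 1.17, -1.3068)  len=2.0131
  (v6,v5,v4) [-+-] → (1.165, 0.851786, -1.3068)–(1.165, -1.17, -1.3068)  len=2.0218
  (v7,v5,v6) [++-] → (1.165, 0.851786, -1.3068)–(1.165, 1.17, -1.3068)  len=0.3182

Chained into 1 loop(s):
  loop 1: 8 segments, perimeter = 9.3400
Total perimeter = 9.340

loops=1 perimeter=9.340


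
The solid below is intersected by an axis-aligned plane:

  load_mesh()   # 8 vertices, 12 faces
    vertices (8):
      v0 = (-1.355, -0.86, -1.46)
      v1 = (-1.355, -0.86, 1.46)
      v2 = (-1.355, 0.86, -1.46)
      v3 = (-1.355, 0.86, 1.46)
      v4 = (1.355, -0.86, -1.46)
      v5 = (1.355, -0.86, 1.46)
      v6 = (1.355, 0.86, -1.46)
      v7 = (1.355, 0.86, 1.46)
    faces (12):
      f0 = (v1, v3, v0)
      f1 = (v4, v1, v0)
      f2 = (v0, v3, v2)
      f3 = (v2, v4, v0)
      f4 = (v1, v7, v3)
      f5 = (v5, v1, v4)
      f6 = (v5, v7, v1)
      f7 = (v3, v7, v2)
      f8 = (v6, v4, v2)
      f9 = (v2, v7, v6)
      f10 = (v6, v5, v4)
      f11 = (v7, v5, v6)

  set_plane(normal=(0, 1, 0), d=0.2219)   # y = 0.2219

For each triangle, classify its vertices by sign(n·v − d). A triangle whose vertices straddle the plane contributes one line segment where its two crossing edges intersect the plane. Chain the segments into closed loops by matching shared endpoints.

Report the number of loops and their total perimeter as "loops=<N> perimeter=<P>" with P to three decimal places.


Straddling triangles (8 of 12):
  (v1,v3,v0) [-+-] → (-1.355, 0.2219, 1.46)–(-1.355, 0.2219, 0.376714)  len=1.0833
  (v0,v3,v2) [-++] → (-1.355, 0.2219, 0.376714)–(-1.355, 0.2219, -1.46)  len=1.8367
  (v2,v4,v0) [+--] → (-0.349622, 0.2219, -1.46)–(-1.355, 0.2219, -1.46)  len=1.0054
  (v1,v7,v3) [-++] → (0.349622, 0.2219, 1.46)–(-1.355, 0.2219, 1.46)  len=1.7046
  (v5,v7,v1) [-+-] → (1.355, 0.2219, 1.46)–(0.349622, 0.2219, 1.46)  len=1.0054
  (v6,v4,v2) [+-+] → (1.355, 0.2219, -1.46)–(-0.349622, 0.2219, -1.46)  len=1.7046
  (v6,v5,v4) [+--] → (1.355, 0.2219, -0.376714)–(1.355, 0.2219, -1.46)  len=1.0833
  (v7,v5,v6) [+-+] → (1.355, 0.2219, 1.46)–(1.355, 0.2219, -0.376714)  len=1.8367

Chained into 1 loop(s):
  loop 1: 8 segments, perimeter = 11.2600
Total perimeter = 11.260

loops=1 perimeter=11.260


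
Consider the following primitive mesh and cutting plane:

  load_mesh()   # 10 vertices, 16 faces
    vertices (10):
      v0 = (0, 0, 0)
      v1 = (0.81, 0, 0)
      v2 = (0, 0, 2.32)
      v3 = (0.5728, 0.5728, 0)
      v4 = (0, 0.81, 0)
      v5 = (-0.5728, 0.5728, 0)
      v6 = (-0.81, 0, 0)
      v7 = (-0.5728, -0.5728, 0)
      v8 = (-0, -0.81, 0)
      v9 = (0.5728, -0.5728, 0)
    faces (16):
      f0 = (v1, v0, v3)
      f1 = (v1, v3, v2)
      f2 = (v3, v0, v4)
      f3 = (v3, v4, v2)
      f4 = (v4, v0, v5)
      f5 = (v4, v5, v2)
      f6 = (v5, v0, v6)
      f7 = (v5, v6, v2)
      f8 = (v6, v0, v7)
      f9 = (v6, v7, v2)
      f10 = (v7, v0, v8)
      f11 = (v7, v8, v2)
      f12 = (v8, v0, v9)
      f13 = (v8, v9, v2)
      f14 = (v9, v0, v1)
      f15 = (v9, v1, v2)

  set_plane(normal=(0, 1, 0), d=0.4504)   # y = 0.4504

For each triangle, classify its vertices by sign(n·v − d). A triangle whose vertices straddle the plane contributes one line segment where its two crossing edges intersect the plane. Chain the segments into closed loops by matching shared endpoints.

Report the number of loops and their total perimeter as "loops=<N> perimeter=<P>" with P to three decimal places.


loops=1 perimeter=3.695

Straddling triangles (8 of 16):
  (v1,v0,v3) [--+] → (0.4504, 0.4504, 0)–(0.623487, 0.4504, 0)  len=0.1731
  (v1,v3,v2) [-+-] → (0.623487, 0.4504, 0)–(0.4504, 0.4504, 0.495754)  len=0.5251
  (v3,v0,v4) [+-+] → (0.4504, 0.4504, 0)–(0, 0.4504, 0)  len=0.4504
  (v3,v4,v2) [++-] → (0, 0.4504, 1.02997)–(0.4504, 0.4504, 0.495754)  len=0.6987
  (v4,v0,v5) [+-+] → (0, 0.4504, 0)–(-0.4504, 0.4504, 0)  len=0.4504
  (v4,v5,v2) [++-] → (-0.4504, 0.4504, 0.495754)–(0, 0.4504, 1.02997)  len=0.6987
  (v5,v0,v6) [+--] → (-0.4504, 0.4504, 0)–(-0.623487, 0.4504, 0)  len=0.1731
  (v5,v6,v2) [+--] → (-0.623487, 0.4504, 0)–(-0.4504, 0.4504, 0.495754)  len=0.5251

Chained into 1 loop(s):
  loop 1: 8 segments, perimeter = 3.6947
Total perimeter = 3.695


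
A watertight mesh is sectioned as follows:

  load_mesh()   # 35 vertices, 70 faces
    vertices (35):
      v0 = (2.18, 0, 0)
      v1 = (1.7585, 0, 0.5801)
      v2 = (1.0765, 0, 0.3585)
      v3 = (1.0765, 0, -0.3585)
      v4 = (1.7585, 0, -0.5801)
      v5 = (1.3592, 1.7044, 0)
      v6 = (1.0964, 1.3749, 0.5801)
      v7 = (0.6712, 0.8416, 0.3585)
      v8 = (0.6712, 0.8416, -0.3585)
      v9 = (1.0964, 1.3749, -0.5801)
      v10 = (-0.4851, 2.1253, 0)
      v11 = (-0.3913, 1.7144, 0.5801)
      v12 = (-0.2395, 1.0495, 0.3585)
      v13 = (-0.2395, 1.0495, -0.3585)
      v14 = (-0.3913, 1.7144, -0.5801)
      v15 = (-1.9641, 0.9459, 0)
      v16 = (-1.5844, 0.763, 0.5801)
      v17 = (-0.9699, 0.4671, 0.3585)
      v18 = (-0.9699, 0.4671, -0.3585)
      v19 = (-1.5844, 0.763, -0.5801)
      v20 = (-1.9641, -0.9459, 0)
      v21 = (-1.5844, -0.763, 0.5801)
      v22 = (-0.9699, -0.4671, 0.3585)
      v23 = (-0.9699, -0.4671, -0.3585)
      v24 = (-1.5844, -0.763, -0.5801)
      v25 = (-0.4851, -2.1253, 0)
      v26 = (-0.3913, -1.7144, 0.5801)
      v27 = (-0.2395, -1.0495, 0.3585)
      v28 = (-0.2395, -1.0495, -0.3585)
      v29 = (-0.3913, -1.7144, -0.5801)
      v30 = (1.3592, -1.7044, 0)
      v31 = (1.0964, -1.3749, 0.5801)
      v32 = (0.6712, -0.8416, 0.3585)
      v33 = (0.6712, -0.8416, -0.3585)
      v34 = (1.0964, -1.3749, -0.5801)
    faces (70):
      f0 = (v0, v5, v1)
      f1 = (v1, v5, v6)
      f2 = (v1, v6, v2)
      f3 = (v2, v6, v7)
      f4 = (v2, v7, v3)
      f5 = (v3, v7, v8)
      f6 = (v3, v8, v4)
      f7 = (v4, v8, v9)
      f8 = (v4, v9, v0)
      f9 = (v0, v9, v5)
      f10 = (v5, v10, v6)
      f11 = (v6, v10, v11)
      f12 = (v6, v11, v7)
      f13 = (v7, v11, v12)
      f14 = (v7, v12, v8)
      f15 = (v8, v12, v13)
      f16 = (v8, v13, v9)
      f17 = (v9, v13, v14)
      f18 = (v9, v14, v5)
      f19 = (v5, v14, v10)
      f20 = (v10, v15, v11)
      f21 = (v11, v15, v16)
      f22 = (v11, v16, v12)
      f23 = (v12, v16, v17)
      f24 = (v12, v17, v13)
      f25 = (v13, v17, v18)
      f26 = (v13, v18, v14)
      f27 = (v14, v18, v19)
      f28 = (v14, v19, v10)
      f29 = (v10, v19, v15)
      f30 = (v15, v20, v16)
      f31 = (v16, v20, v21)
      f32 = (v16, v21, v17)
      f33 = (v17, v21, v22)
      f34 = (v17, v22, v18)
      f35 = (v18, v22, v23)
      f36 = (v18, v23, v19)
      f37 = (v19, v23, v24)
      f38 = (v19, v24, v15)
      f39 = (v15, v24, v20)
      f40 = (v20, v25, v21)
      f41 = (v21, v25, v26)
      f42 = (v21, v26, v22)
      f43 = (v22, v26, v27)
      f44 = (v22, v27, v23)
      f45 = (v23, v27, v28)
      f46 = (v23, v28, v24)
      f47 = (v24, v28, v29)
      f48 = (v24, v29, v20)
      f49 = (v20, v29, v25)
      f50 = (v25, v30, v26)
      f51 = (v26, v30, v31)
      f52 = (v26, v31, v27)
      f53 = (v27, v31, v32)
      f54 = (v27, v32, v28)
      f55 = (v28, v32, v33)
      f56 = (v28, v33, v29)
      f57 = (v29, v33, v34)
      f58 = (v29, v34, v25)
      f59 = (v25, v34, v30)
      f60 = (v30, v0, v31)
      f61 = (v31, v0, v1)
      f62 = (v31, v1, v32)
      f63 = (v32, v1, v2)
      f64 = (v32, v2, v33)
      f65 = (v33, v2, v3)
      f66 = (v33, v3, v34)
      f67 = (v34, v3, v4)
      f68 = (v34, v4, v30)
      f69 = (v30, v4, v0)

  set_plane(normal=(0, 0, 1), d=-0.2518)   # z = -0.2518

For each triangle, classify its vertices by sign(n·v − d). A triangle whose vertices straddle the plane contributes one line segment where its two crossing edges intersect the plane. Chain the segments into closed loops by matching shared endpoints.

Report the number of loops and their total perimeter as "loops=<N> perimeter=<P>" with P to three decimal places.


Straddling triangles (28 of 70):
  (v2,v7,v3) [++-] → (1.01619, 0.125242, -0.2518)–(1.0765, 0, -0.2518)  len=0.1390
  (v3,v7,v8) [-+-] → (1.01619, 0.125242, -0.2518)–(0.6712, 0.8416, -0.2518)  len=0.7951
  (v4,v9,v0) [--+] → (1.70965, 0.596793, -0.2518)–(1.99704, 0, -0.2518)  len=0.6624
  (v0,v9,v5) [+-+] → (1.70965, 0.596793, -0.2518)–(1.24513, 1.56138, -0.2518)  len=1.0706
  (v7,v12,v8) [++-] → (0.535675, 0.872539, -0.2518)–(0.6712, 0.8416, -0.2518)  len=0.1390
  (v8,v12,v13) [-+-] → (0.535675, 0.872539, -0.2518)–(-0.2395, 1.0495, -0.2518)  len=0.7951
  (v9,v14,v5) [--+] → (0.599373, 1.70874, -0.2518)–(1.24513, 1.56138, -0.2518)  len=0.6624
  (v5,v14,v10) [+-+] → (0.599373, 1.70874, -0.2518)–(-0.444385, 1.94694, -0.2518)  len=1.0706
  (v12,v17,v13) [++-] → (-0.348194, 0.96283, -0.2518)–(-0.2395, 1.0495, -0.2518)  len=0.1390
  (v13,v17,v18) [-+-] → (-0.348194, 0.96283, -0.2518)–(-0.9699, 0.4671, -0.2518)  len=0.7952
  (v14,v19,v10) [--+] → (-0.962266, 1.53398, -0.2518)–(-0.444385, 1.94694, -0.2518)  len=0.6624
  (v10,v19,v15) [+-+] → (-0.962266, 1.53398, -0.2518)–(-1.79929, 0.86651, -0.2518)  len=1.0706
  (v17,v22,v18) [++-] → (-0.9699, 0.328077, -0.2518)–(-0.9699, 0.4671, -0.2518)  len=0.1390
  (v18,v22,v23) [-+-] → (-0.9699, 0.328077, -0.2518)–(-0.9699, -0.4671, -0.2518)  len=0.7952
  (v19,v24,v15) [--+] → (-1.79929, 0.20413, -0.2518)–(-1.79929, 0.86651, -0.2518)  len=0.6624
  (v15,v24,v20) [+-+] → (-1.79929, 0.20413, -0.2518)–(-1.79929, -0.86651, -0.2518)  len=1.0706
  (v22,v27,v23) [++-] → (-0.861206, -0.55377, -0.2518)–(-0.9699, -0.4671, -0.2518)  len=0.1390
  (v23,v27,v28) [-+-] → (-0.861206, -0.55377, -0.2518)–(-0.2395, -1.0495, -0.2518)  len=0.7952
  (v24,v29,v20) [--+] → (-1.28141, -1.27948, -0.2518)–(-1.79929, -0.86651, -0.2518)  len=0.6624
  (v20,v29,v25) [+-+] → (-1.28141, -1.27948, -0.2518)–(-0.444385, -1.94694, -0.2518)  len=1.0706
  (v27,v32,v28) [++-] → (-0.103975, -1.01856, -0.2518)–(-0.2395, -1.0495, -0.2518)  len=0.1390
  (v28,v32,v33) [-+-] → (-0.103975, -1.01856, -0.2518)–(0.6712, -0.8416, -0.2518)  len=0.7951
  (v29,v34,v25) [--+] → (0.201371, -1.79958, -0.2518)–(-0.444385, -1.94694, -0.2518)  len=0.6624
  (v25,v34,v30) [+-+] → (0.201371, -1.79958, -0.2518)–(1.24513, -1.56138, -0.2518)  len=1.0706
  (v32,v2,v33) [++-] → (0.731515, -0.716358, -0.2518)–(0.6712, -0.8416, -0.2518)  len=0.1390
  (v33,v2,v3) [-+-] → (0.731515, -0.716358, -0.2518)–(1.0765, 0, -0.2518)  len=0.7951
  (v34,v4,v30) [--+] → (1.53252, -0.964583, -0.2518)–(1.24513, -1.56138, -0.2518)  len=0.6624
  (v30,v4,v0) [+-+] → (1.53252, -0.964583, -0.2518)–(1.99704, 0, -0.2518)  len=1.0706

Chained into 2 loop(s):
  loop 1: 14 segments, perimeter = 6.5390
  loop 2: 14 segments, perimeter = 12.1308
Total perimeter = 18.670

loops=2 perimeter=18.670


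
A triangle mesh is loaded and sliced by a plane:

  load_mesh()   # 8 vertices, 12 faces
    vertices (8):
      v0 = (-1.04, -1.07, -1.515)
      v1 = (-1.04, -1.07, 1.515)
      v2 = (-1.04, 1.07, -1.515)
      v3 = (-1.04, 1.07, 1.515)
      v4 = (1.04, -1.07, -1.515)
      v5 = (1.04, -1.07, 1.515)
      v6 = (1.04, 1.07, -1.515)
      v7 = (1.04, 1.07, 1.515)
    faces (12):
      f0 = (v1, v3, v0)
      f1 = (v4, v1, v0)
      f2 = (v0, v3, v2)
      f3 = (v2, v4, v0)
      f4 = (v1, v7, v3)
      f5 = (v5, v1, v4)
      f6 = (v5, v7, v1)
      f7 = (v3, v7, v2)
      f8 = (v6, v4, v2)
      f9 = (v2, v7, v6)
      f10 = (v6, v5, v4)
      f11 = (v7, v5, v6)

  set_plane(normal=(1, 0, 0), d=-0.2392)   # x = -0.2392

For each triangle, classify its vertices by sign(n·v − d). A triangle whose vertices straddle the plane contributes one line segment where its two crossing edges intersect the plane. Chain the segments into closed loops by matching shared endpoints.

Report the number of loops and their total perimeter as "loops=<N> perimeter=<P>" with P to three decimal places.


Straddling triangles (8 of 12):
  (v4,v1,v0) [+--] → (-0.2392, -1.07, 0.34845)–(-0.2392, -1.07, -1.515)  len=1.8634
  (v2,v4,v0) [-+-] → (-0.2392, 0.2461, -1.515)–(-0.2392, -1.07, -1.515)  len=1.3161
  (v1,v7,v3) [-+-] → (-0.2392, -0.2461, 1.515)–(-0.2392, 1.07, 1.515)  len=1.3161
  (v5,v1,v4) [+-+] → (-0.2392, -1.07, 1.515)–(-0.2392, -1.07, 0.34845)  len=1.1665
  (v5,v7,v1) [++-] → (-0.2392, -0.2461, 1.515)–(-0.2392, -1.07, 1.515)  len=0.8239
  (v3,v7,v2) [-+-] → (-0.2392, 1.07, 1.515)–(-0.2392, 1.07, -0.34845)  len=1.8634
  (v6,v4,v2) [++-] → (-0.2392, 0.2461, -1.515)–(-0.2392, 1.07, -1.515)  len=0.8239
  (v2,v7,v6) [-++] → (-0.2392, 1.07, -0.34845)–(-0.2392, 1.07, -1.515)  len=1.1665

Chained into 1 loop(s):
  loop 1: 8 segments, perimeter = 10.3400
Total perimeter = 10.340

loops=1 perimeter=10.340


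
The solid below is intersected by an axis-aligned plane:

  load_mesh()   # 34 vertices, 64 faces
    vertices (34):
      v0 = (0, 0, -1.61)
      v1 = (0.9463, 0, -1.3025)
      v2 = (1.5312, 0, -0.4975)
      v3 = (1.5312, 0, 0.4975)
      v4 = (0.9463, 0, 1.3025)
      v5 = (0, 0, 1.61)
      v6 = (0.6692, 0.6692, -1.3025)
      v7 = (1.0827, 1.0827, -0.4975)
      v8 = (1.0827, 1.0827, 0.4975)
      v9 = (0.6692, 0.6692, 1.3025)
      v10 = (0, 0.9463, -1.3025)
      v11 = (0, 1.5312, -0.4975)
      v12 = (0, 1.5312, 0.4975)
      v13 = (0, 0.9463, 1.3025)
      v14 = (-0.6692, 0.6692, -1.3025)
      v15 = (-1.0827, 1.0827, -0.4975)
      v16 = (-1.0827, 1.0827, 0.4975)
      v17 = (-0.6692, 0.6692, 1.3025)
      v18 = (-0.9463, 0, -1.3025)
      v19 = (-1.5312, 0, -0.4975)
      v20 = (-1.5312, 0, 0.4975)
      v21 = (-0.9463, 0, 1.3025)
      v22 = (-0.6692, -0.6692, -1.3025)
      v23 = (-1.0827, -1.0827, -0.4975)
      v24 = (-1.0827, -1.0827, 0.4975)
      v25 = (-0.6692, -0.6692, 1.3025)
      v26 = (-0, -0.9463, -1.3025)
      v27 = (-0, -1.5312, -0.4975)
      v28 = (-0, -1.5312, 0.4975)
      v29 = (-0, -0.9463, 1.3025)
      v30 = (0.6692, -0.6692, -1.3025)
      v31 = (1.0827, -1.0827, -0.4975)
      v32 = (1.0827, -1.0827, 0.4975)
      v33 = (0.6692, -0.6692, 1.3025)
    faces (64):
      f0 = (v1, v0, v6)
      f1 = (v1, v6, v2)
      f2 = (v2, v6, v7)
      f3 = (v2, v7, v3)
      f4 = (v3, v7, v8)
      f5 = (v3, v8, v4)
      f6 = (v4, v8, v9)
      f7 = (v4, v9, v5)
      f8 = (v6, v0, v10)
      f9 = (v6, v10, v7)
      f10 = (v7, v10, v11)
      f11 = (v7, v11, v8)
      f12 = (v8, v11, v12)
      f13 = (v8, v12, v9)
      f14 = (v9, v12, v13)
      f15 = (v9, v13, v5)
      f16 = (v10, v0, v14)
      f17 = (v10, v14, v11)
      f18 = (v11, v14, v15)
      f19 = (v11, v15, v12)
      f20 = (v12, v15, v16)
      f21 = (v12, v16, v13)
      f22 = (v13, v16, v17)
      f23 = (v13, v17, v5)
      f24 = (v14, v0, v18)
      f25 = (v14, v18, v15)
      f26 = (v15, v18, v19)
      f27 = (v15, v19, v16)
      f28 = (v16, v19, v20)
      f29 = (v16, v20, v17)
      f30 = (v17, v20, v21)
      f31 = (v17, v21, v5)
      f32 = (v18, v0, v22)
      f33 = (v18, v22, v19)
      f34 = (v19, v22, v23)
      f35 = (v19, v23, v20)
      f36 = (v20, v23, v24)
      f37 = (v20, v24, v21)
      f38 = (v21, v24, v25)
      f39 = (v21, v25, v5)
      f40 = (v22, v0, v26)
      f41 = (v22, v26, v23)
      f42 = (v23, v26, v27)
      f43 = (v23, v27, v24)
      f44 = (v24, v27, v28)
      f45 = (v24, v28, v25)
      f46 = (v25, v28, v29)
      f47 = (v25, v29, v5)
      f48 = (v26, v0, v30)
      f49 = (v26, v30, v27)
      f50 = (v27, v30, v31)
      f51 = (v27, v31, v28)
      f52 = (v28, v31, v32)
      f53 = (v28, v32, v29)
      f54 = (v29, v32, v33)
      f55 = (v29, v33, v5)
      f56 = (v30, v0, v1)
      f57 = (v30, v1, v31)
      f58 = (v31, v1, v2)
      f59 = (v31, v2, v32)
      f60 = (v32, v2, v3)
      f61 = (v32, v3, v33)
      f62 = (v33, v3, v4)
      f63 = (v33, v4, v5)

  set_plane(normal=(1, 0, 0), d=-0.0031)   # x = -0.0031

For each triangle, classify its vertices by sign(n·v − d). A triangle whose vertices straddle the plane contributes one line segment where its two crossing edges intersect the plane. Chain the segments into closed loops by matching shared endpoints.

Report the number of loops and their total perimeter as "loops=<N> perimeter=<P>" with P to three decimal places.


Straddling triangles (20 of 64):
  (v10,v0,v14) [++-] → (-0.0031, 0.0031, -1.60858)–(-0.0031, 0.945016, -1.3025)  len=0.9904
  (v10,v14,v11) [+-+] → (-0.0031, 0.945016, -1.3025)–(-0.0031, 1.52721, -0.501229)  len=0.9904
  (v11,v14,v15) [+--] → (-0.0031, 1.52721, -0.501229)–(-0.0031, 1.52992, -0.4975)  len=0.0046
  (v11,v15,v12) [+-+] → (-0.0031, 1.52992, -0.4975)–(-0.0031, 1.52992, 0.494651)  len=0.9922
  (v12,v15,v16) [+--] → (-0.0031, 1.52992, 0.494651)–(-0.0031, 1.52992, 0.4975)  len=0.0028
  (v12,v16,v13) [+-+] → (-0.0031, 1.52992, 0.4975)–(-0.0031, 0.946691, 1.3002)  len=0.9922
  (v13,v16,v17) [+--] → (-0.0031, 0.946691, 1.3002)–(-0.0031, 0.945016, 1.3025)  len=0.0028
  (v13,v17,v5) [+-+] → (-0.0031, 0.945016, 1.3025)–(-0.0031, 0.0031, 1.60858)  len=0.9904
  (v14,v0,v18) [-+-] → (-0.0031, 0.0031, -1.60858)–(-0.0031, 0, -1.60899)  len=0.0031
  (v17,v21,v5) [--+] → (-0.0031, 0, 1.60899)–(-0.0031, 0.0031, 1.60858)  len=0.0031
  (v18,v0,v22) [-+-] → (-0.0031, 0, -1.60899)–(-0.0031, -0.0031, -1.60858)  len=0.0031
  (v21,v25,v5) [--+] → (-0.0031, -0.0031, 1.60858)–(-0.0031, 0, 1.60899)  len=0.0031
  (v22,v0,v26) [-++] → (-0.0031, -0.0031, -1.60858)–(-0.0031, -0.945016, -1.3025)  len=0.9904
  (v22,v26,v23) [-+-] → (-0.0031, -0.945016, -1.3025)–(-0.0031, -0.946691, -1.3002)  len=0.0028
  (v23,v26,v27) [-++] → (-0.0031, -0.946691, -1.3002)–(-0.0031, -1.52992, -0.4975)  len=0.9922
  (v23,v27,v24) [-+-] → (-0.0031, -1.52992, -0.4975)–(-0.0031, -1.52992, -0.494651)  len=0.0028
  (v24,v27,v28) [-++] → (-0.0031, -1.52992, -0.494651)–(-0.0031, -1.52992, 0.4975)  len=0.9922
  (v24,v28,v25) [-+-] → (-0.0031, -1.52992, 0.4975)–(-0.0031, -1.52721, 0.501229)  len=0.0046
  (v25,v28,v29) [-++] → (-0.0031, -1.52721, 0.501229)–(-0.0031, -0.945016, 1.3025)  len=0.9904
  (v25,v29,v5) [-++] → (-0.0031, -0.945016, 1.3025)–(-0.0031, -0.0031, 1.60858)  len=0.9904

Chained into 1 loop(s):
  loop 1: 20 segments, perimeter = 9.9443
Total perimeter = 9.944

loops=1 perimeter=9.944


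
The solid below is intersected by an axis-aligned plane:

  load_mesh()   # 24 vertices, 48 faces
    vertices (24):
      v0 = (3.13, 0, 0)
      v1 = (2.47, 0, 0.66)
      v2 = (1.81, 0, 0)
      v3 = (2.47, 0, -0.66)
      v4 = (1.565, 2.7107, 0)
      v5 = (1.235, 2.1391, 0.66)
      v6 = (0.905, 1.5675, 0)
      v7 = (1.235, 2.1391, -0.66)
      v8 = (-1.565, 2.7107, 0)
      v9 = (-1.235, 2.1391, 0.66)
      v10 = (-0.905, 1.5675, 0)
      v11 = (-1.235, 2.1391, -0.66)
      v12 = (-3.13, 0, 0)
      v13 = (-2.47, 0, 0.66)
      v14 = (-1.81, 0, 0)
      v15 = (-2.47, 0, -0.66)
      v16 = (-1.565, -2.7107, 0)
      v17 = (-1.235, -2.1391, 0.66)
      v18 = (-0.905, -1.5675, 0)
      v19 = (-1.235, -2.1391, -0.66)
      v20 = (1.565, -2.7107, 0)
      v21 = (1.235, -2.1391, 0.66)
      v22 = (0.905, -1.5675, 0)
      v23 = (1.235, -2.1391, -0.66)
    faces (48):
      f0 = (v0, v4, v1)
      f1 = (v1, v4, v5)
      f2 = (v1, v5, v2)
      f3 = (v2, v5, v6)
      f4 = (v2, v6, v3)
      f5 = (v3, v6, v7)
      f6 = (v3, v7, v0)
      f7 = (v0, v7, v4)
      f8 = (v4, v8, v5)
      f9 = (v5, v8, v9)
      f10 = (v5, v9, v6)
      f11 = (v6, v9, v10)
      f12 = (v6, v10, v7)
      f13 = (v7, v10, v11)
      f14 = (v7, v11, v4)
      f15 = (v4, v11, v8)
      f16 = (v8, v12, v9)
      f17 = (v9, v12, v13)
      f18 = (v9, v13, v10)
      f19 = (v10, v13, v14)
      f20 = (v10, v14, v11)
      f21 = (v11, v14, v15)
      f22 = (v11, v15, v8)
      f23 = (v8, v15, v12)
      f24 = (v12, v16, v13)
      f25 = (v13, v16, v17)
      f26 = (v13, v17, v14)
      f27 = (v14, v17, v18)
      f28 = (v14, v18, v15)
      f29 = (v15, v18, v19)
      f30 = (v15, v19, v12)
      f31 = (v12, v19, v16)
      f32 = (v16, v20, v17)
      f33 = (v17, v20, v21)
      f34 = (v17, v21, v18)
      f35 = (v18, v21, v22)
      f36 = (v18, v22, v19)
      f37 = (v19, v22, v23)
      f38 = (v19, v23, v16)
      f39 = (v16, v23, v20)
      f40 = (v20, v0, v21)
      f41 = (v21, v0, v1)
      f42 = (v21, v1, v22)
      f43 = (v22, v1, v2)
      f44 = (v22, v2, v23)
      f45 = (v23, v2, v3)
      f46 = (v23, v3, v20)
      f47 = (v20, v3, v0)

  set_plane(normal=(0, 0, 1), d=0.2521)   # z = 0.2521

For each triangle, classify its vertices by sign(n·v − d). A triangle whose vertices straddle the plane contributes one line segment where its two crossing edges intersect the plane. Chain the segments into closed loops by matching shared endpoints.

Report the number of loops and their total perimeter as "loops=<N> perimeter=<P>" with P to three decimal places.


Straddling triangles (24 of 48):
  (v0,v4,v1) [--+] → (1.91068, 1.67529, 0.2521)–(2.8779, 0, 0.2521)  len=1.9345
  (v1,v4,v5) [+-+] → (1.91068, 1.67529, 0.2521)–(1.43895, 2.49237, 0.2521)  len=0.9435
  (v1,v5,v2) [++-] → (1.59037, 0.817071, 0.2521)–(2.0621, 0, 0.2521)  len=0.9435
  (v2,v5,v6) [-+-] → (1.59037, 0.817071, 0.2521)–(1.03105, 1.78583, 0.2521)  len=1.1186
  (v4,v8,v5) [--+] → (-0.495485, 2.49237, 0.2521)–(1.43895, 2.49237, 0.2521)  len=1.9344
  (v5,v8,v9) [+-+] → (-0.495485, 2.49237, 0.2521)–(-1.43895, 2.49237, 0.2521)  len=0.9435
  (v5,v9,v6) [++-] → (0.0875848, 1.78583, 0.2521)–(1.03105, 1.78583, 0.2521)  len=0.9435
  (v6,v9,v10) [-+-] → (0.0875848, 1.78583, 0.2521)–(-1.03105, 1.78583, 0.2521)  len=1.1186
  (v8,v12,v9) [--+] → (-2.40617, 0.817071, 0.2521)–(-1.43895, 2.49237, 0.2521)  len=1.9345
  (v9,v12,v13) [+-+] → (-2.40617, 0.817071, 0.2521)–(-2.8779, 0, 0.2521)  len=0.9435
  (v9,v13,v10) [++-] → (-1.50278, 0.968762, 0.2521)–(-1.03105, 1.78583, 0.2521)  len=0.9435
  (v10,v13,v14) [-+-] → (-1.50278, 0.968762, 0.2521)–(-2.0621, 0, 0.2521)  len=1.1186
  (v12,v16,v13) [--+] → (-1.91068, -1.67529, 0.2521)–(-2.8779, 0, 0.2521)  len=1.9345
  (v13,v16,v17) [+-+] → (-1.91068, -1.67529, 0.2521)–(-1.43895, -2.49237, 0.2521)  len=0.9435
  (v13,v17,v14) [++-] → (-1.59037, -0.817071, 0.2521)–(-2.0621, 0, 0.2521)  len=0.9435
  (v14,v17,v18) [-+-] → (-1.59037, -0.817071, 0.2521)–(-1.03105, -1.78583, 0.2521)  len=1.1186
  (v16,v20,v17) [--+] → (0.495485, -2.49237, 0.2521)–(-1.43895, -2.49237, 0.2521)  len=1.9344
  (v17,v20,v21) [+-+] → (0.495485, -2.49237, 0.2521)–(1.43895, -2.49237, 0.2521)  len=0.9435
  (v17,v21,v18) [++-] → (-0.0875848, -1.78583, 0.2521)–(-1.03105, -1.78583, 0.2521)  len=0.9435
  (v18,v21,v22) [-+-] → (-0.0875848, -1.78583, 0.2521)–(1.03105, -1.78583, 0.2521)  len=1.1186
  (v20,v0,v21) [--+] → (2.40617, -0.817071, 0.2521)–(1.43895, -2.49237, 0.2521)  len=1.9345
  (v21,v0,v1) [+-+] → (2.40617, -0.817071, 0.2521)–(2.8779, 0, 0.2521)  len=0.9435
  (v21,v1,v22) [++-] → (1.50278, -0.968762, 0.2521)–(1.03105, -1.78583, 0.2521)  len=0.9435
  (v22,v1,v2) [-+-] → (1.50278, -0.968762, 0.2521)–(2.0621, 0, 0.2521)  len=1.1186

Chained into 2 loop(s):
  loop 1: 12 segments, perimeter = 17.2675
  loop 2: 12 segments, perimeter = 12.3726
Total perimeter = 29.640

loops=2 perimeter=29.640


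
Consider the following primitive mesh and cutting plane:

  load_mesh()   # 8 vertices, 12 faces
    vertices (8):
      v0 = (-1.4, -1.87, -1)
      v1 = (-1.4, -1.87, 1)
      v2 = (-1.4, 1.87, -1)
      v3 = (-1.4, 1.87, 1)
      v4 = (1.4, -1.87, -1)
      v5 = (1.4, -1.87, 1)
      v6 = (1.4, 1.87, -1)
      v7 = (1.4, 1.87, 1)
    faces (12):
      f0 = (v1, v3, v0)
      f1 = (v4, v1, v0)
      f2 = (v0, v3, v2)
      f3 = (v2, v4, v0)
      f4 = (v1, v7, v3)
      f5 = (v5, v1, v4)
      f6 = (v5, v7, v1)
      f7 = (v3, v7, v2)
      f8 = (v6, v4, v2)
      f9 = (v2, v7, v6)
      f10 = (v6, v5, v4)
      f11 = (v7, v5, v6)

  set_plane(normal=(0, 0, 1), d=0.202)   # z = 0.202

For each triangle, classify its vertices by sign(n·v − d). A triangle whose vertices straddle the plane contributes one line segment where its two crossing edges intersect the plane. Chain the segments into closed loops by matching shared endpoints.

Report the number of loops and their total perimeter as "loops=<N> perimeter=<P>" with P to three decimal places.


Straddling triangles (8 of 12):
  (v1,v3,v0) [++-] → (-1.4, 0.37774, 0.202)–(-1.4, -1.87, 0.202)  len=2.2477
  (v4,v1,v0) [-+-] → (-0.2828, -1.87, 0.202)–(-1.4, -1.87, 0.202)  len=1.1172
  (v0,v3,v2) [-+-] → (-1.4, 0.37774, 0.202)–(-1.4, 1.87, 0.202)  len=1.4923
  (v5,v1,v4) [++-] → (-0.2828, -1.87, 0.202)–(1.4, -1.87, 0.202)  len=1.6828
  (v3,v7,v2) [++-] → (0.2828, 1.87, 0.202)–(-1.4, 1.87, 0.202)  len=1.6828
  (v2,v7,v6) [-+-] → (0.2828, 1.87, 0.202)–(1.4, 1.87, 0.202)  len=1.1172
  (v6,v5,v4) [-+-] → (1.4, -0.37774, 0.202)–(1.4, -1.87, 0.202)  len=1.4923
  (v7,v5,v6) [++-] → (1.4, -0.37774, 0.202)–(1.4, 1.87, 0.202)  len=2.2477

Chained into 1 loop(s):
  loop 1: 8 segments, perimeter = 13.0800
Total perimeter = 13.080

loops=1 perimeter=13.080
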